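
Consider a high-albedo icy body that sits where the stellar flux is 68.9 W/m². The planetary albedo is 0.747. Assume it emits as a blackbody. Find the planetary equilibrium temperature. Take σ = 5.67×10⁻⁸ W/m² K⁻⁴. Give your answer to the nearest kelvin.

Averaging over the sphere, the absorbed flux is S(1−α)/4 = 4.358 W/m².
Balancing against σT⁴: T = (4.358/5.67×10⁻⁸)^(1/4) = 93.63 K.

94 K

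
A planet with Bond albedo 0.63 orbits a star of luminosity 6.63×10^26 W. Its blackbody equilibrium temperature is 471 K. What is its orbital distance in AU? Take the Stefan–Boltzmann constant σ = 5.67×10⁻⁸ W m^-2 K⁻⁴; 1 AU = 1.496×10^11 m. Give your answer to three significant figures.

Energy balance gives S = 4σT⁴/(1−α) = 30170 W m^-2.
Then d = [L/(4πS)]^(1/2) = 4.182×10^10 m, i.e. 0.2795 AU.

0.280 AU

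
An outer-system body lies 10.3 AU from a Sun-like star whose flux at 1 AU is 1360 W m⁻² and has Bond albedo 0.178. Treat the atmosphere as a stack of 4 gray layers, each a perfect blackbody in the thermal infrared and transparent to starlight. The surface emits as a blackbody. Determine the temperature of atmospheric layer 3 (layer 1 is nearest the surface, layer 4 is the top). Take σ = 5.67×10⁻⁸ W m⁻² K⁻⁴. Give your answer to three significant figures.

Flux at the orbit: S = 1360/(10.3)² = 12.82 W m⁻².
The effective emission temperature is T_e = [S(1−α)/(4σ)]^¼ = 82.56 K.
In the N-layer model, layer k (counted from the surface) has T_k = (N+1−k)^(1/4)·T_e.
With k = 3: T_3 = (4+1−3)^¼·82.56 K = 98.18 K.

98.2 K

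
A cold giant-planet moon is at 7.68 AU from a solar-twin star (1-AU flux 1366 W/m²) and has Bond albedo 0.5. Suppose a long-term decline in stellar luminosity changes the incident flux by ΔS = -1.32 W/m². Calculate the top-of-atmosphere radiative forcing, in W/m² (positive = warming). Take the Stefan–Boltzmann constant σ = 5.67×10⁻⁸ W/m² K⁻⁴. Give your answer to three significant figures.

Flux at the orbit: S = 1366/(7.68)² = 23.16 W/m².
ΔF = Δ[S(1−α)]/4 = (1−0.5)·-1.32/4 = -0.1650 W/m².

-0.165 W/m²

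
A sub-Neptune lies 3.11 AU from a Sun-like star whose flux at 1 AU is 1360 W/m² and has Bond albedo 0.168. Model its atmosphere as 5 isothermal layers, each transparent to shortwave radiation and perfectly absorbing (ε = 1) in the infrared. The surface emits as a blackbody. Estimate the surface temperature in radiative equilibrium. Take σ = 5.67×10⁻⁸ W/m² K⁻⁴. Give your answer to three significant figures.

236 K

By the inverse-square law, S = 1360/3.11² = 140.6 W/m².
The effective emission temperature is T_e = [S(1−α)/(4σ)]^¼ = 150.7 K.
With N = 5 opaque layers, T_s = (N+1)^(1/4)·T_e = 6^(1/4)·150.7 = 235.9 K.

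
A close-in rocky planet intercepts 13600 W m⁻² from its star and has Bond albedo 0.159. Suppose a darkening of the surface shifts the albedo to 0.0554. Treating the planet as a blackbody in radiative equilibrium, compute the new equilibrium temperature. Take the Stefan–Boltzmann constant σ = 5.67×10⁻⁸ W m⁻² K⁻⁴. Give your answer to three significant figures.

New equilibrium: T₂ = [(1−0.0554)·13600/(4σ)]^(1/4) = 487.8 K.

488 K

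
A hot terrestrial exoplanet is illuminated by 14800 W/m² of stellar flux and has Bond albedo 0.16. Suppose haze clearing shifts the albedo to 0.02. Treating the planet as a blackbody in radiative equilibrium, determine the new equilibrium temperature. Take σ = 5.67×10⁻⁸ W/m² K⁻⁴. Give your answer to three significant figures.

T₂ = [S(1−α₂)/(4σ)]^(1/4) = [14800·0.98/(4σ)]^(1/4) = 502.9 K.

503 kelvin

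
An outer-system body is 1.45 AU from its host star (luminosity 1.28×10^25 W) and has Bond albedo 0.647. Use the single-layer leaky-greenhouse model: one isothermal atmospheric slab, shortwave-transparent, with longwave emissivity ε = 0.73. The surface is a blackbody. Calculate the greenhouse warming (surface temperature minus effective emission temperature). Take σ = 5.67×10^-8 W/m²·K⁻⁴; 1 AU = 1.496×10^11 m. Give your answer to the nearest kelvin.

d = 1.45 × 1.496×10^11 m = 2.169×10^11 m.
Flux at the orbit: S = L/(4πd²) = 1.28×10^25/(4π·(2.17×10^11)²) = 21.65 W/m².
Effective emission temperature (TOA balance): σT_e⁴ = S(1−α)/4 = 1.910 W/m² → T_e = 76.19 K.
Surface balance with a leaky layer gives σT_s⁴ = σT_e⁴·2/(2−ε), so T_s = T_e·[2/(2−0.73)]^(1/4) = 85.35 K.
Greenhouse warming: T_s − T_e = 9.160 K.

9 K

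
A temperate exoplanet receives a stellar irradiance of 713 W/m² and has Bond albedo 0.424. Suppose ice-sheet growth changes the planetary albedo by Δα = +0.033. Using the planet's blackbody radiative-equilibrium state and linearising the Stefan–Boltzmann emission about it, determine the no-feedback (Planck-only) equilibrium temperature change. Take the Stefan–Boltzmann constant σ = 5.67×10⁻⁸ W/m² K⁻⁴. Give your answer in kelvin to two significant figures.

-3.0 K

The baseline emission temperature is T_e = 206.3 K.
TOA radiative forcing: ΔF = −S·Δα/4 = −713.0·(+0.033)/4 = -5.882 W/m².
Linearising σT⁴ gives d(σT⁴)/dT = 4σT_e³ = 1.991 W/m² per K.
ΔT₀ = ΔF/λ_P = -5.882/1.991 = -2.95 K.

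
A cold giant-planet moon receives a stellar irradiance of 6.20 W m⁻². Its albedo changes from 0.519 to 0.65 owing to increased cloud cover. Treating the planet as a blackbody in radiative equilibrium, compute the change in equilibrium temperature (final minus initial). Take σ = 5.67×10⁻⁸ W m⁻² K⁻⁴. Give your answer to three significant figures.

With α = 0.519, T₁ = 60.22 K.
After:  T₂ = [6.200·0.35/(4σ)]^(1/4) = 55.62 K.
ΔT = T₂ − T₁ = -4.601 K.

-4.60 kelvin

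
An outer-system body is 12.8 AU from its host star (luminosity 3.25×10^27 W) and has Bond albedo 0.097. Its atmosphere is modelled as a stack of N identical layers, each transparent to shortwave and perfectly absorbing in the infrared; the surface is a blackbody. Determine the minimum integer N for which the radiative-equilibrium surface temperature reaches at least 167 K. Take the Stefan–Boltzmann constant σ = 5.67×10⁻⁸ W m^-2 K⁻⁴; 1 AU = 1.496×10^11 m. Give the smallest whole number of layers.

d = 12.8 × 1.496×10^11 m = 1.915×10^12 m.
Flux at the orbit: S = L/(4πd²) = 3.25×10^27/(4π·(1.91×10^12)²) = 70.53 W m^-2.
OLR = S(1−α)/4 = 15.92 W m^-2; the top layer radiates at T_e = 129.5 K.
Since T_s⁴ = (N+1)T_e⁴, we need N ≥ (T_s/T_e)⁴ − 1 = 1.770.
The minimum whole number is N = 2.

2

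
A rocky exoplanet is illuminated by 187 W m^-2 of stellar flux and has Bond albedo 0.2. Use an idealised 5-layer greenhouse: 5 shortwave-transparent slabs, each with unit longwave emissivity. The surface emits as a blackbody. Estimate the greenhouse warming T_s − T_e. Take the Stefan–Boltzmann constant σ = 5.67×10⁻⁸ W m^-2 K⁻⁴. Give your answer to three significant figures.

90.6 K

OLR = S(1−α)/4 = 37.40 W m^-2; the top layer radiates at T_e = 160.3 K.
T_s = (N+1)^(1/4)·T_e = 250.8 K.
So the greenhouse effect raises the surface by 250.8 − 160.3 = 90.56 K.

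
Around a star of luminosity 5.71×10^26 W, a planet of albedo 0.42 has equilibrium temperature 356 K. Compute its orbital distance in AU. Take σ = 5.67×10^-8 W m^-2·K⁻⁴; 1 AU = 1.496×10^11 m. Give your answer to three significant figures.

Energy balance gives S = 4σT⁴/(1−α) = 6281 W m^-2.
From L = 4πd²S, d = √(5.71×10^26/(4π·6281)) = 8.506×10^10 m = 0.5686 AU.

0.569 AU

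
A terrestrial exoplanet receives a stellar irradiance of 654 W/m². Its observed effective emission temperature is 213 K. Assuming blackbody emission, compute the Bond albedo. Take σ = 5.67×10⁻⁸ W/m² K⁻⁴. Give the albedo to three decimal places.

From σT⁴ = S(1−α)/4 we invert for α: 1−α = 4σT⁴/S.
σT⁴ = 116.7 W/m², so 4σT⁴ = 466.8 W/m².
1−α = 466.8/654.0 = 0.7138, so α = 0.2862.

0.286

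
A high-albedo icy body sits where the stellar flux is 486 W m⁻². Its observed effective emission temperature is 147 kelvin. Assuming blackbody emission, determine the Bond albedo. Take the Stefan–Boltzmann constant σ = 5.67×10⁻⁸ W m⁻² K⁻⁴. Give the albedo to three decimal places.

0.782

Energy balance: S(1−α)/4 = σT⁴, so 1−α = 4σT⁴/S.
σT⁴ = 26.48 W m⁻², so 4σT⁴ = 105.9 W m⁻².
Hence α = 1 − 105.9/486.0 = 0.7821.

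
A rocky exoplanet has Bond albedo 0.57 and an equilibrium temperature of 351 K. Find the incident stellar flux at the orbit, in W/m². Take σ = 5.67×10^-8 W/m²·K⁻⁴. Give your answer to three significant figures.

8010 W/m²

From S(1−α)/4 = σT⁴: S = 4σT⁴/(1−α).
The emitted flux is σT⁴ = 860.6 W/m².
S = 4·860.6/0.43 = 8006 W/m².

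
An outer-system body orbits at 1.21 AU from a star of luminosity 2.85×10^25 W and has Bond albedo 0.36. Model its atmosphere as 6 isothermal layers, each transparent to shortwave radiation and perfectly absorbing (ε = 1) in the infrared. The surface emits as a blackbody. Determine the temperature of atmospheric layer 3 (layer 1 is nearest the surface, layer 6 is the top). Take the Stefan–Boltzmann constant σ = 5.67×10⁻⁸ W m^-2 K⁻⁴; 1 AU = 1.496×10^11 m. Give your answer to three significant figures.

167 K

d = 1.21 × 1.496×10^11 m = 1.810×10^11 m.
S = L/(4πd²) = 69.22 W m^-2.
The effective emission temperature is T_e = [S(1−α)/(4σ)]^¼ = 118.2 K.
The net upward flux σT_e⁴ is constant between every pair of levels, so T_k⁴ = (N+1−k)T_e⁴.
With k = 3: T_3 = (6+1−3)^¼·118.2 K = 167.2 K.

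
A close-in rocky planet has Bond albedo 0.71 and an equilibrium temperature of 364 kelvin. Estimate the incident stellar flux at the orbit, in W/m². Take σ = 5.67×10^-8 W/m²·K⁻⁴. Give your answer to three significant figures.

From S(1−α)/4 = σT⁴: S = 4σT⁴/(1−α).
The emitted flux is σT⁴ = 995.4 W/m².
So S = 4×995.4/(1−0.71) = 13730 W/m².

13700 W/m²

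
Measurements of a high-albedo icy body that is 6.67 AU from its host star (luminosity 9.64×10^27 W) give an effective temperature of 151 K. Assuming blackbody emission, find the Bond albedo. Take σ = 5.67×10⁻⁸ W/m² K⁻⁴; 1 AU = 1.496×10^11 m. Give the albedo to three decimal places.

0.847

Orbital distance: d = 6.67 AU = 9.978×10^11 m.
Flux at the orbit: S = L/(4πd²) = 9.64×10^27/(4π·(9.98×10^11)²) = 770.5 W/m².
Rearranging the radiative balance, α = 1 − 4σT⁴/S.
4σT⁴ = 4·5.67×10⁻⁸·(151)⁴ = 117.9 W/m².
Hence α = 1 − 117.9/770.5 = 0.8470.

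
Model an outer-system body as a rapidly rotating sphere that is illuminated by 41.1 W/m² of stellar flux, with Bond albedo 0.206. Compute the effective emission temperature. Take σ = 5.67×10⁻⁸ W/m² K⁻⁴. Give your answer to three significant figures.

The planet absorbs (1−α)S over its disc πR² and re-emits over 4πR², so the mean absorbed flux is (1−0.206)·41.10/4 = 8.158 W/m².
Balancing against σT⁴: T = (8.158/5.67×10⁻⁸)^(1/4) = 109.5 K.

110 K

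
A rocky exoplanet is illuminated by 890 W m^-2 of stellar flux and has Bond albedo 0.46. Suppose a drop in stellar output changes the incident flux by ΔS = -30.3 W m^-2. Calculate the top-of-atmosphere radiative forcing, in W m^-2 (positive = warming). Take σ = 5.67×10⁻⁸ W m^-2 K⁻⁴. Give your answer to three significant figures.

-4.09 W m^-2

Only a fraction (1−α) is absorbed and it's spread over 4πR², so ΔF = (1−α)ΔS/4 = -4.091 W m^-2.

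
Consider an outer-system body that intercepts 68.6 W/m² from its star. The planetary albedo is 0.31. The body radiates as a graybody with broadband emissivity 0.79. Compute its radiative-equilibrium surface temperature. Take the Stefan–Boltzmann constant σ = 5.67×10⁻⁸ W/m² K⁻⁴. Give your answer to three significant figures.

127 K

Averaging over the sphere, the absorbed flux is S(1−α)/4 = 11.83 W/m².
Radiative balance εσT⁴ = 11.83 gives T = [11.83/(0.79·σ)]^(1/4) = 127.5 K.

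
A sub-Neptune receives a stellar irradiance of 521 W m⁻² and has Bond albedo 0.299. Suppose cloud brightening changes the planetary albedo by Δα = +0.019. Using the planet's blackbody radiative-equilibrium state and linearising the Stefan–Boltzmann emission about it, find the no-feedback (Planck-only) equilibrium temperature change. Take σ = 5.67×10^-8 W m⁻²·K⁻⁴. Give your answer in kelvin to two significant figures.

The baseline emission temperature is T_e = 200.3 K.
TOA radiative forcing: ΔF = −S·Δα/4 = −521.0·(+0.019)/4 = -2.475 W m⁻².
Linearising σT⁴ gives d(σT⁴)/dT = 4σT_e³ = 1.823 W m⁻² per K.
ΔT₀ = ΔF/λ_P = -2.475/1.823 = -1.36 K.

-1.4 kelvin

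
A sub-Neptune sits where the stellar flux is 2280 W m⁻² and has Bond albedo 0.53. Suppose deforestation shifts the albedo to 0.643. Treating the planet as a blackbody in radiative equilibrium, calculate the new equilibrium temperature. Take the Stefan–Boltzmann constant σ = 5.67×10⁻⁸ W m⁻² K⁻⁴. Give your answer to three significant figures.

245 K

New equilibrium: T₂ = [(1−0.643)·2280/(4σ)]^(1/4) = 244.8 K.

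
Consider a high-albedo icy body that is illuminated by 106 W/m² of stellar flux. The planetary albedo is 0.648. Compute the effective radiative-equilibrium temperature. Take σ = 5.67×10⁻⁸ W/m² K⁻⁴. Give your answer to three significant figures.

113 K

The planet absorbs (1−α)S over its disc πR² and re-emits over 4πR², so the mean absorbed flux is (1−0.648)·106.0/4 = 9.328 W/m².
Set σT⁴ = 9.328 → T = (9.328/σ)^(1/4) = 113.3 K.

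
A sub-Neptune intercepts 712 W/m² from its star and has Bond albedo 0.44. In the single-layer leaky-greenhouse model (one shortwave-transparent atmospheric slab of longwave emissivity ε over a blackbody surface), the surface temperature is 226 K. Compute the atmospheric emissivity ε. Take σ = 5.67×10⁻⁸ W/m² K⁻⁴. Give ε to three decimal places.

TOA balance gives T_e = 204.8 K.
T_s⁴ = T_e⁴·2/(2−ε) → ε = 2 − 2(T_e/T_s)⁴ = 2 − 2·(204.8/226)⁴ = 0.6522.

0.652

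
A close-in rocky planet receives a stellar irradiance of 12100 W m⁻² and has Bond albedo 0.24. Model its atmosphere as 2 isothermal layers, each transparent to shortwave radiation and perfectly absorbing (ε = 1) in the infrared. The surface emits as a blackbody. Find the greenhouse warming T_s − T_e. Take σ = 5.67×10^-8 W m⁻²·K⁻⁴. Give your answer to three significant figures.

OLR = S(1−α)/4 = 2299 W m⁻²; the top layer radiates at T_e = 448.7 K.
Surface: T_s = (3)^¼·T_e = 590.6 K.
Warming: T_s − T_e = 141.8 K.

142 K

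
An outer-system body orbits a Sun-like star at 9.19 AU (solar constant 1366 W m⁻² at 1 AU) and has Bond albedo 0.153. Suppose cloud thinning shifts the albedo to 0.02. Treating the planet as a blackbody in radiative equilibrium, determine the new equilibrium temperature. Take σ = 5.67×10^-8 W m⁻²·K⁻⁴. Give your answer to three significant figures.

Irradiance scales as 1/d², so S = 1366 W m⁻² × (1/9.19)² = 16.17 W m⁻².
New equilibrium: T₂ = [(1−0.02)·16.17/(4σ)]^(1/4) = 91.43 K.

91.4 kelvin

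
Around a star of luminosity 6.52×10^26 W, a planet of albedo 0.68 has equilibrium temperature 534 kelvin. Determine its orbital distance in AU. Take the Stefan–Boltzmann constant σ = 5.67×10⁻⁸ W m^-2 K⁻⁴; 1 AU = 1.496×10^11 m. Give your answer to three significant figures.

The flux needed for this T is 4σT⁴/(1−0.68) = 57630 W m^-2.
S = L/(4πd²) → d = √(L/4πS) = √(6.52×10^26/(4π·57630)) = 3.000×10^10 m = 0.2006 AU.

0.201 AU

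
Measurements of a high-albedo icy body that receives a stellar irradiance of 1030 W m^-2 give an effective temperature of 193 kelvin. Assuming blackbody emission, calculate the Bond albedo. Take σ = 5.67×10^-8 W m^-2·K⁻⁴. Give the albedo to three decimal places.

From σT⁴ = S(1−α)/4 we invert for α: 1−α = 4σT⁴/S.
σT⁴ = 78.67 W m^-2, so 4σT⁴ = 314.7 W m^-2.
1−α = 314.7/1030 = 0.3055, so α = 0.6945.

0.694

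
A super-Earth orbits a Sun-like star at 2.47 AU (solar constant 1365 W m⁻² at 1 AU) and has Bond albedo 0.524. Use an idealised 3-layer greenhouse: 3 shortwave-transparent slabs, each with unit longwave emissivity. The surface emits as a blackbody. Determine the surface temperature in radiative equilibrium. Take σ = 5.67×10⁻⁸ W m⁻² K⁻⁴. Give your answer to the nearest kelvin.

By the inverse-square law, S = 1365/2.47² = 223.7 W m⁻².
The effective emission temperature is T_e = [S(1−α)/(4σ)]^¼ = 147.2 K.
Layer-by-layer balance gives σT_s⁴ = (N+1)σT_e⁴, so T_s = 4^¼·147.2 = 208.2 K.

208 K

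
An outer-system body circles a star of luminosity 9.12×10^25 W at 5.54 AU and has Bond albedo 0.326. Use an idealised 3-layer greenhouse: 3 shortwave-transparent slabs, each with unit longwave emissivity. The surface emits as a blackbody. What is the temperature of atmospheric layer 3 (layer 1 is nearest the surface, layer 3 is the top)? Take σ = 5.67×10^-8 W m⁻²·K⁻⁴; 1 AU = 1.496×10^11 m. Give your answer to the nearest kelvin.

75 K

Orbital distance: d = 5.54 AU = 8.288×10^11 m.
Spreading L over a sphere of radius d: S = 9.12×10^25/(4π·8.29×10^11²) = 10.57 W m⁻².
Top-of-atmosphere balance: σT_e⁴ = S(1−α)/4 = 1.780 W m⁻² → T_e = 74.86 K.
In the N-layer model, layer k (counted from the surface) has T_k = (N+1−k)^(1/4)·T_e.
T_3 = (1)^(1/4)·74.86 = 74.86 K.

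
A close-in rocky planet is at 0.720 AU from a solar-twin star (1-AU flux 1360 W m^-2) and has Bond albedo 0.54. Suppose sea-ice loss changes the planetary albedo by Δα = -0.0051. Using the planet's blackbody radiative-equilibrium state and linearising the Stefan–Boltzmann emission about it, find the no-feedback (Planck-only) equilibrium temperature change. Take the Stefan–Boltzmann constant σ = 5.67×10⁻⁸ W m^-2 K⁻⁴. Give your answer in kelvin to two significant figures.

Irradiance scales as 1/d², so S = 1360 W m^-2 × (1/0.720)² = 2623 W m^-2.
Reference equilibrium: T_e = [S(1−α)/(4σ)]^(1/4) = 270.1 K.
The change in absorbed flux is Δ[S(1−α)/4] = −SΔα/4 = 3.345 W m^-2.
Planck response: λ_P = 4σT_e³ = 4·5.67×10⁻⁸·(270.1)³ = 4.468 W m^-2/K.
Hence the no-feedback warming is ΔF/(4σT_e³) = 0.749 K.

0.75 K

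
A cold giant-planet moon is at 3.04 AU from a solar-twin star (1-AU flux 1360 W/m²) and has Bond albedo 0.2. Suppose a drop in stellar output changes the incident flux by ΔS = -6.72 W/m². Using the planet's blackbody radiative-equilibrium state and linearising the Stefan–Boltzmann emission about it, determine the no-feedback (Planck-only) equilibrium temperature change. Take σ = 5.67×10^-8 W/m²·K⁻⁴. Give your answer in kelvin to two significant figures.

-1.7 K

By the inverse-square law, S = 1360/3.04² = 147.2 W/m².
The baseline emission temperature is T_e = 150.9 K.
ΔF = Δ[S(1−α)]/4 = (1−0.2)·-6.72/4 = -1.344 W/m².
Linearising σT⁴ gives d(σT⁴)/dT = 4σT_e³ = 0.7800 W/m² per K.
So ΔT₀ = -1.344/0.7800 = -1.72 K.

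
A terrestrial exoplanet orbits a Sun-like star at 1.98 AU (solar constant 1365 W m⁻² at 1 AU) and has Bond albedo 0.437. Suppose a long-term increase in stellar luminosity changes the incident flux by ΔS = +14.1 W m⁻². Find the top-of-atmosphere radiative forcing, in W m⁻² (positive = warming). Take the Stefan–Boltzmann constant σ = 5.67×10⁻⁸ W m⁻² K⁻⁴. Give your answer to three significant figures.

1.98 W m⁻²

Irradiance scales as 1/d², so S = 1365 W m⁻² × (1/1.98)² = 348.2 W m⁻².
TOA radiative forcing: ΔF = (1−α)ΔS/4 = 0.563·(+14.1)/4 = 1.985 W m⁻².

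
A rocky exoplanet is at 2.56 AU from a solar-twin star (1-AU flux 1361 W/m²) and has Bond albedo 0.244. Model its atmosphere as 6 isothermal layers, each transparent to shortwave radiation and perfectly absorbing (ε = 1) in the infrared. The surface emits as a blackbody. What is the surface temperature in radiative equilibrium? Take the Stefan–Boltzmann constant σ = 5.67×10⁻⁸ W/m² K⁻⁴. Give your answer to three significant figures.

By the inverse-square law, S = 1361/2.56² = 207.7 W/m².
Top-of-atmosphere balance: σT_e⁴ = S(1−α)/4 = 39.25 W/m² → T_e = 162.2 K.
For an N-layer opaque stack, T_s⁴ = (N+1)T_e⁴, hence T_s = (7)^(1/4)×162.2 K = 263.8 K.

264 K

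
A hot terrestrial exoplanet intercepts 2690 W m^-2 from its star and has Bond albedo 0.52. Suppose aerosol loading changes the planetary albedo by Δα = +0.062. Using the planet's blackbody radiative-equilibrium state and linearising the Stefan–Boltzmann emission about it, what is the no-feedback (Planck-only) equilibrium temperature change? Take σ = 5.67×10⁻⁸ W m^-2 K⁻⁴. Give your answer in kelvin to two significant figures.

-8.9 kelvin

The baseline emission temperature is T_e = 274.7 K.
The change in absorbed flux is Δ[S(1−α)/4] = −SΔα/4 = -41.70 W m^-2.
Planck response: λ_P = 4σT_e³ = 4·5.67×10⁻⁸·(274.7)³ = 4.701 W m^-2/K.
ΔT₀ = ΔF/λ_P = -41.70/4.701 = -8.87 K.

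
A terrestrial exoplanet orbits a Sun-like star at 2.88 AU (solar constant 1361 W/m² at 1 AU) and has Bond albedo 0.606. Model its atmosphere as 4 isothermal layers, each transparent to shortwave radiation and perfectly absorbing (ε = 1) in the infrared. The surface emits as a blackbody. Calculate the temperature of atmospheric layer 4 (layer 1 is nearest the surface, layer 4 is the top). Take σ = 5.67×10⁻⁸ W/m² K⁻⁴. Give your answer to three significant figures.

Irradiance scales as 1/d², so S = 1361 W/m² × (1/2.88)² = 164.1 W/m².
OLR = S(1−α)/4 = 16.16 W/m²; the top layer radiates at T_e = 129.9 K.
The net upward flux σT_e⁴ is constant between every pair of levels, so T_k⁴ = (N+1−k)T_e⁴.
With k = 4: T_4 = (4+1−4)^¼·129.9 K = 129.9 K.

130 kelvin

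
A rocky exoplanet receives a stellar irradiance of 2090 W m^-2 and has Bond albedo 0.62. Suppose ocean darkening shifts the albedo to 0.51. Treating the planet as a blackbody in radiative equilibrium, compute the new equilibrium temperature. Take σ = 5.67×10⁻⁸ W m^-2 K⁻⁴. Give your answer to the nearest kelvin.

T₂ = [S(1−α₂)/(4σ)]^(1/4) = [2090·0.49/(4σ)]^(1/4) = 259.2 K.

259 kelvin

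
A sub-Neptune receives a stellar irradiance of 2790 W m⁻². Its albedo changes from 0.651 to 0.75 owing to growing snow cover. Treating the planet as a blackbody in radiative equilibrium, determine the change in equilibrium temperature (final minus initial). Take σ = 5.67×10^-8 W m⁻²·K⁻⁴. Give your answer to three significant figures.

-20.5 kelvin

Before: T₁ = [2790·0.349/(4σ)]^(1/4) = 256.0 K.
Final:   T₂ = [S(1−0.75)/(4σ)]^(1/4) = 235.5 K.
ΔT = T₂ − T₁ = -20.48 K.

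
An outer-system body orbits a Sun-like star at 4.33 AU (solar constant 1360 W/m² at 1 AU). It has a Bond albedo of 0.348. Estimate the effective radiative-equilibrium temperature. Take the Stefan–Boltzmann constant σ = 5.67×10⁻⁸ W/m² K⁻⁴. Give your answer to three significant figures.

Irradiance scales as 1/d², so S = 1360 W/m² × (1/4.33)² = 72.54 W/m².
Averaging over the sphere, the absorbed flux is S(1−α)/4 = 11.82 W/m².
In equilibrium σT⁴ equals this, so T = 120.2 K.

120 K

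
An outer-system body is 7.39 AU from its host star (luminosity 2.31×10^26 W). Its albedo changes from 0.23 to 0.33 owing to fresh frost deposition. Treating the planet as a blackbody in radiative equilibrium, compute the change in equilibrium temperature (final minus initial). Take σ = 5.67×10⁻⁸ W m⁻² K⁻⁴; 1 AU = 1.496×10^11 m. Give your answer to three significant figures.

-2.89 kelvin

d = 7.39 × 1.496×10^11 m = 1.106×10^12 m.
S = L/(4πd²) = 15.04 W m⁻².
Initial: T₁ = [S(1−0.23)/(4σ)]^(1/4) = 84.53 K.
After:  T₂ = [15.04·0.67/(4σ)]^(1/4) = 81.64 K.
Change: 81.64 − 84.53 = -2.889 K.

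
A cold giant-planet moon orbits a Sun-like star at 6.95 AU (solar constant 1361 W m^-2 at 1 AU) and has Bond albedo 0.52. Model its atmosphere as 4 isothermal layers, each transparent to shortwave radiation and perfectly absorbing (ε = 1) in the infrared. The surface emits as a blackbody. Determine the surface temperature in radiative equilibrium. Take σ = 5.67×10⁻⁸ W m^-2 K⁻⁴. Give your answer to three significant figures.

Flux at the orbit: S = 1361/(6.95)² = 28.18 W m^-2.
The effective emission temperature is T_e = [S(1−α)/(4σ)]^¼ = 87.88 K.
With N = 4 opaque layers, T_s = (N+1)^(1/4)·T_e = 5^(1/4)·87.88 = 131.4 K.

131 K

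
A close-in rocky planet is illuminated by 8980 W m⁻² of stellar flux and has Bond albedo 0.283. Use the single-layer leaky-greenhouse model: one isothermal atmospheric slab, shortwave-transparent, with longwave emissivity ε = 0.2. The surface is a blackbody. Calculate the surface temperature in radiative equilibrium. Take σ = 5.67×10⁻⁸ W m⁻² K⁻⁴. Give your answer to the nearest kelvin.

421 K

Effective emission temperature (TOA balance): σT_e⁴ = S(1−α)/4 = 1610 W m⁻² → T_e = 410.5 K.
The surface balance (absorbed SW + ε·downward IR = σT_s⁴) with T_a⁴ = T_s⁴/2 reduces to T_s = T_e·[2/(2−ε)]^¼ = 421.4 K.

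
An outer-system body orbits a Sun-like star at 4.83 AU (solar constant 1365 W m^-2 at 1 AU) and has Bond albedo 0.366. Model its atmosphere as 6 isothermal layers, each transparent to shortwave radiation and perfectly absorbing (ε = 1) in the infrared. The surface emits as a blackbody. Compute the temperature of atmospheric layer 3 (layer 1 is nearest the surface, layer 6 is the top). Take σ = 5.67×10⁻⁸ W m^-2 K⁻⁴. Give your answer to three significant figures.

160 K

Flux at the orbit: S = 1365/(4.83)² = 58.51 W m^-2.
Top-of-atmosphere balance: σT_e⁴ = S(1−α)/4 = 9.274 W m^-2 → T_e = 113.1 K.
Each opaque layer satisfies 2T_j⁴ = T_{j−1}⁴ + T_{j+1}⁴, giving T_k⁴ = (N+1−k)T_e⁴.
With k = 3: T_3 = (6+1−3)^¼·113.1 K = 159.9 K.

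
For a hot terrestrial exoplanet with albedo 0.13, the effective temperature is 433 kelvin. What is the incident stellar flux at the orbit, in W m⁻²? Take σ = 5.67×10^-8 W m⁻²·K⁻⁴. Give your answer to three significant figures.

From S(1−α)/4 = σT⁴: S = 4σT⁴/(1−α).
σT⁴ = 5.67×10⁻⁸·(433)⁴ = 1993 W m⁻².
So S = 4×1993/(1−0.13) = 9164 W m⁻².

9160 W m⁻²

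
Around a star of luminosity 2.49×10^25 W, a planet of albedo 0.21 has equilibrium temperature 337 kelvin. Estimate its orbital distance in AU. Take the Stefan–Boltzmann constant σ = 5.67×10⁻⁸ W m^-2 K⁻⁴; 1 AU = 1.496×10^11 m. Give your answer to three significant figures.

Required flux: S = 4σT⁴/(1−α) = 3703 W m^-2.
S = L/(4πd²) → d = √(L/4πS) = √(2.49×10^25/(4π·3703)) = 2.313×10^10 m = 0.1546 AU.

0.155 AU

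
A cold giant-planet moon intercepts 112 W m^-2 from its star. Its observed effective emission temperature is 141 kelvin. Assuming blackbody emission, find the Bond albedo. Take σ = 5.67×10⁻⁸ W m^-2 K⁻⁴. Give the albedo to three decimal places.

0.200

From σT⁴ = S(1−α)/4 we invert for α: 1−α = 4σT⁴/S.
σT⁴ = 22.41 W m^-2, so 4σT⁴ = 89.64 W m^-2.
1−α = 89.64/112.0 = 0.8004, so α = 0.1996.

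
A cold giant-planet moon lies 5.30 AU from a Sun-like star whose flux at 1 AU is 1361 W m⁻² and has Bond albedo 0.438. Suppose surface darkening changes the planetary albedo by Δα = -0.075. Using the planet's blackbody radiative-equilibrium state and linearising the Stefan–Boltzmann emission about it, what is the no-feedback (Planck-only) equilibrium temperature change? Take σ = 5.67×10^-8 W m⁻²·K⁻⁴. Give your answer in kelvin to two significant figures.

3.5 K

Flux at the orbit: S = 1361/(5.30)² = 48.45 W m⁻².
The baseline emission temperature is T_e = 104.7 K.
The change in absorbed flux is Δ[S(1−α)/4] = −SΔα/4 = 0.9085 W m⁻².
Planck response: λ_P = 4σT_e³ = 4·5.67×10⁻⁸·(104.7)³ = 0.2601 W m⁻²/K.
So ΔT₀ = 0.9085/0.2601 = 3.49 K.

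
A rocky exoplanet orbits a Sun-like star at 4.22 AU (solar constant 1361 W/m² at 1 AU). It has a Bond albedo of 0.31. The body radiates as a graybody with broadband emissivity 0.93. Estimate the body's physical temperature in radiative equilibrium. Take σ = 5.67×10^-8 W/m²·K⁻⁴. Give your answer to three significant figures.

126 kelvin

By the inverse-square law, S = 1361/4.22² = 76.42 W/m².
Averaging over the sphere, the absorbed flux is S(1−α)/4 = 13.18 W/m².
Equating to εσT⁴ with ε = 0.93: T = (13.18/0.93σ)^(1/4) = 125.7 K.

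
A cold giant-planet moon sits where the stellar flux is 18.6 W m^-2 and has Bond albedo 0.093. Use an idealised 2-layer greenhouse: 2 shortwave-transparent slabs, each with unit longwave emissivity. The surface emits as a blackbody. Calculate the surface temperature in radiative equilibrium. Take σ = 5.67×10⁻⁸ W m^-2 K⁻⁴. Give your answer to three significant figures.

122 K

OLR = S(1−α)/4 = 4.218 W m^-2; the top layer radiates at T_e = 92.87 K.
With N = 2 opaque layers, T_s = (N+1)^(1/4)·T_e = 3^(1/4)·92.87 = 122.2 K.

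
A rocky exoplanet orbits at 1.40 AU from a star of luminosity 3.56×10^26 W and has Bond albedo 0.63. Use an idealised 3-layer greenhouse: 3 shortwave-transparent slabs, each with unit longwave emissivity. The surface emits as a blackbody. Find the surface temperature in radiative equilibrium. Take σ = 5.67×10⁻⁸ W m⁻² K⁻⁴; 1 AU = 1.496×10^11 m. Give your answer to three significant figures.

Orbital distance: d = 1.40 AU = 2.094×10^11 m.
S = L/(4πd²) = 645.8 W m⁻².
The effective emission temperature is T_e = [S(1−α)/(4σ)]^¼ = 180.2 K.
With N = 3 opaque layers, T_s = (N+1)^(1/4)·T_e = 4^(1/4)·180.2 = 254.8 K.

255 K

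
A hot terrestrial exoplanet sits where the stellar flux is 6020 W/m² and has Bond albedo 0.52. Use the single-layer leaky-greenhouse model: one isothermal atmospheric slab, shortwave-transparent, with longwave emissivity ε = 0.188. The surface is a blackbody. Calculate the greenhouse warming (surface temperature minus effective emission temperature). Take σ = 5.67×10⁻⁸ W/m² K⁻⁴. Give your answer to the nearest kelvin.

8 K

Effective emission temperature (TOA balance): σT_e⁴ = S(1−α)/4 = 722.4 W/m² → T_e = 336.0 K.
Surface balance with a leaky layer gives σT_s⁴ = σT_e⁴·2/(2−ε), so T_s = T_e·[2/(2−0.188)]^(1/4) = 344.4 K.
T_s − T_e = 344.4 − 336.0 = 8.395 K.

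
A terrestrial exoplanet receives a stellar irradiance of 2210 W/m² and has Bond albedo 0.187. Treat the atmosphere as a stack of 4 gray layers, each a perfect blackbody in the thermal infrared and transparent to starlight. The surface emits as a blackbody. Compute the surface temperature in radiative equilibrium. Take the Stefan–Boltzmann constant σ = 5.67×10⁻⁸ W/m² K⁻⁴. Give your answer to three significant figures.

OLR = S(1−α)/4 = 449.2 W/m²; the top layer radiates at T_e = 298.3 K.
With N = 4 opaque layers, T_s = (N+1)^(1/4)·T_e = 5^(1/4)·298.3 = 446.1 K.

446 K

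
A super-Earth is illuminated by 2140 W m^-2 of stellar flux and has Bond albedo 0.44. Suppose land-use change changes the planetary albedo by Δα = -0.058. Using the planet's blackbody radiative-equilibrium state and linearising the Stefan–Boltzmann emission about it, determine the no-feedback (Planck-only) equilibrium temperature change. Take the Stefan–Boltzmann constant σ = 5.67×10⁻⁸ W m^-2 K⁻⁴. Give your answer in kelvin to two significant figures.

Reference equilibrium: T_e = [S(1−α)/(4σ)]^(1/4) = 269.6 K.
TOA radiative forcing: ΔF = −S·Δα/4 = −2140·(-0.058)/4 = 31.03 W m^-2.
Linearising σT⁴ gives d(σT⁴)/dT = 4σT_e³ = 4.445 W m^-2 per K.
Hence the no-feedback warming is ΔF/(4σT_e³) = 6.98 K.

7.0 kelvin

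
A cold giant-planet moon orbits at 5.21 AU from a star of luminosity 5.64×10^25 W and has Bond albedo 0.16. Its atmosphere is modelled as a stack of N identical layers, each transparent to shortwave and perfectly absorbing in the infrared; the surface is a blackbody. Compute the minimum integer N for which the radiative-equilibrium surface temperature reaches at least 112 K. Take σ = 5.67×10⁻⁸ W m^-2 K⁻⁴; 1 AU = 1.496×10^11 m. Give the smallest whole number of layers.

d = 5.21 × 1.496×10^11 m = 7.794×10^11 m.
S = L/(4πd²) = 7.388 W m^-2.
OLR = S(1−α)/4 = 1.551 W m^-2; the top layer radiates at T_e = 72.33 K.
T_s = (N+1)^(1/4)·T_e ≥ 112 K requires N+1 ≥ (T_s/T_e)⁴ = (112/72.33)⁴ = 5.750.
The minimum whole number is N = 5.

5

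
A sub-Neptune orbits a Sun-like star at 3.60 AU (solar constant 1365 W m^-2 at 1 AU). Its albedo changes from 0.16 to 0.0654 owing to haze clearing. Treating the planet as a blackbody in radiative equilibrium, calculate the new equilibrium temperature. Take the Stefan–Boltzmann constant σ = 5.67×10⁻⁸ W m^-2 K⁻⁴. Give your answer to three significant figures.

Irradiance scales as 1/d², so S = 1365 W m^-2 × (1/3.60)² = 105.3 W m^-2.
T₂ = [S(1−α₂)/(4σ)]^(1/4) = [105.3·0.935/(4σ)]^(1/4) = 144.3 K.

144 K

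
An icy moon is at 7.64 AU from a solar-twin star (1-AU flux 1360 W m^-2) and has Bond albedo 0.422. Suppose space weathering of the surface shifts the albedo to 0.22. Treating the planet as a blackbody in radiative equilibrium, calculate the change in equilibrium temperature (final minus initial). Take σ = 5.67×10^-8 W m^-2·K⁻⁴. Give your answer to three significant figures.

6.83 kelvin

By the inverse-square law, S = 1360/7.64² = 23.30 W m^-2.
With α = 0.422, T₁ = 87.78 K.
Final:   T₂ = [S(1−0.22)/(4σ)]^(1/4) = 94.61 K.
Change: 94.61 − 87.78 = 6.830 K.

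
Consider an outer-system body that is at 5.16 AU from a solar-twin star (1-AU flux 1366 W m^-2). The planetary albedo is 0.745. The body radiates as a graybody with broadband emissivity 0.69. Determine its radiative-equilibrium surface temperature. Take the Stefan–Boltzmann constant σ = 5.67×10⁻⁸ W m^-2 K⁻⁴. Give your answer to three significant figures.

95.6 K

Flux at the orbit: S = 1366/(5.16)² = 51.30 W m^-2.
The planet absorbs (1−α)S over its disc πR² and re-emits over 4πR², so the mean absorbed flux is (1−0.745)·51.30/4 = 3.271 W m^-2.
Equating to εσT⁴ with ε = 0.69: T = (3.271/0.69σ)^(1/4) = 95.62 K.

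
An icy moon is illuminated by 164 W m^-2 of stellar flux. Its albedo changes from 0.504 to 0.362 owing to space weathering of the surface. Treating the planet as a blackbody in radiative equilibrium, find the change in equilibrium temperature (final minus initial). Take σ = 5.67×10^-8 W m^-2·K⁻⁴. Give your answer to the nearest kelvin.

With α = 0.504, T₁ = 137.6 K.
After:  T₂ = [164.0·0.638/(4σ)]^(1/4) = 146.6 K.
Change: 146.6 − 137.6 = 8.940 K.

9 K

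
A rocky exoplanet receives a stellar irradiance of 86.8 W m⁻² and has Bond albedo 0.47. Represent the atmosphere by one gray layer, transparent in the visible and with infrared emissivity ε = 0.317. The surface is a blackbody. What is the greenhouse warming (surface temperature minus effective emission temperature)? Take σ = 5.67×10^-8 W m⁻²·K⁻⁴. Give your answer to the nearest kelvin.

5 K

Effective emission temperature (TOA balance): σT_e⁴ = S(1−α)/4 = 11.50 W m⁻² → T_e = 119.3 K.
Surface balance with a leaky layer gives σT_s⁴ = σT_e⁴·2/(2−ε), so T_s = T_e·[2/(2−0.317)]^(1/4) = 124.6 K.
The atmosphere warms the surface by 5.261 K.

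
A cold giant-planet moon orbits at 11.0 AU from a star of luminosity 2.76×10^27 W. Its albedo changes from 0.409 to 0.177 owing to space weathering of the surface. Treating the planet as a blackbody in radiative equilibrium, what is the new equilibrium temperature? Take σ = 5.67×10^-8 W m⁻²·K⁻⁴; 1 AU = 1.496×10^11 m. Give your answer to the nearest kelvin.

Orbital distance: d = 11.0 AU = 1.646×10^12 m.
Flux at the orbit: S = L/(4πd²) = 2.76×10^27/(4π·(1.65×10^12)²) = 81.11 W m⁻².
T₂ = [S(1−α₂)/(4σ)]^(1/4) = [81.11·0.823/(4σ)]^(1/4) = 131.0 K.

131 K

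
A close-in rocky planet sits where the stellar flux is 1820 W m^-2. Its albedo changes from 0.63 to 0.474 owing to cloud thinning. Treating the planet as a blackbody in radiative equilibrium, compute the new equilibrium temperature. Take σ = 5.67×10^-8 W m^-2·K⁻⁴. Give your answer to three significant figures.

255 kelvin

T₂ = [S(1−α₂)/(4σ)]^(1/4) = [1820·0.526/(4σ)]^(1/4) = 254.9 K.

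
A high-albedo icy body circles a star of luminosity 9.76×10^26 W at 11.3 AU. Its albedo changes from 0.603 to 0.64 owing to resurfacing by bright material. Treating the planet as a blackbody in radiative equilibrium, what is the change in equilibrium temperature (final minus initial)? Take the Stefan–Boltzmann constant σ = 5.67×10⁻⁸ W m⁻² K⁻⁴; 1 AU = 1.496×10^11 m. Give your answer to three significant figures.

Orbital distance: d = 11.3 AU = 1.690×10^12 m.
Flux at the orbit: S = L/(4πd²) = 9.76×10^26/(4π·(1.69×10^12)²) = 27.18 W m⁻².
Initial: T₁ = [S(1−0.603)/(4σ)]^(1/4) = 83.05 K.
Final:   T₂ = [S(1−0.64)/(4σ)]^(1/4) = 81.04 K.
Change: 81.04 − 83.05 = -2.007 K.

-2.01 kelvin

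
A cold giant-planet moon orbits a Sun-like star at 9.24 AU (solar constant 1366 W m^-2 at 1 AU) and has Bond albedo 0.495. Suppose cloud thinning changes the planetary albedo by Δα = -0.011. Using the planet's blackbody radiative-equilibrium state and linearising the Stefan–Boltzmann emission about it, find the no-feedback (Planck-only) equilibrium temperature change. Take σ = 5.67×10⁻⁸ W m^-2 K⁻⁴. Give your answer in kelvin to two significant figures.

0.42 K

Irradiance scales as 1/d², so S = 1366 W m^-2 × (1/9.24)² = 16.00 W m^-2.
The baseline emission temperature is T_e = 77.26 K.
The change in absorbed flux is Δ[S(1−α)/4] = −SΔα/4 = 0.04400 W m^-2.
Linearising σT⁴ gives d(σT⁴)/dT = 4σT_e³ = 0.1046 W m^-2 per K.
Hence the no-feedback warming is ΔF/(4σT_e³) = 0.421 K.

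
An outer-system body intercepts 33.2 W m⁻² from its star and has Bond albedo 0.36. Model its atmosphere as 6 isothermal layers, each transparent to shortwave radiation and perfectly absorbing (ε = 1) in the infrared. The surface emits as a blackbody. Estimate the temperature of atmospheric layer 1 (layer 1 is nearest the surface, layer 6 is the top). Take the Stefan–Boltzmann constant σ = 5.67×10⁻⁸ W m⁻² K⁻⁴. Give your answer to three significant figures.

154 kelvin

OLR = S(1−α)/4 = 5.312 W m⁻²; the top layer radiates at T_e = 98.38 K.
In the N-layer model, layer k (counted from the surface) has T_k = (N+1−k)^(1/4)·T_e.
T_1 = (6)^(1/4)·98.38 = 154.0 K.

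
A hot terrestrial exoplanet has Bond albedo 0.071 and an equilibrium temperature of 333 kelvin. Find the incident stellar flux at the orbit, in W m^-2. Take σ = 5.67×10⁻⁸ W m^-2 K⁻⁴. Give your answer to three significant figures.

From S(1−α)/4 = σT⁴: S = 4σT⁴/(1−α).
σT⁴ = 5.67×10⁻⁸·(333)⁴ = 697.2 W m^-2.
So S = 4×697.2/(1−0.071) = 3002 W m^-2.

3000 W m^-2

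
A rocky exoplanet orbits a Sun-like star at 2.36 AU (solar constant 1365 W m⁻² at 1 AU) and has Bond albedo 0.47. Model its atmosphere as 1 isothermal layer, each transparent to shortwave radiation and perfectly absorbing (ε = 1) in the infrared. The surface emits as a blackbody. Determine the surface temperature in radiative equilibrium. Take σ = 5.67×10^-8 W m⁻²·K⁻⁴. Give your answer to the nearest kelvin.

Irradiance scales as 1/d², so S = 1365 W m⁻² × (1/2.36)² = 245.1 W m⁻².
OLR = S(1−α)/4 = 32.47 W m⁻²; the top layer radiates at T_e = 154.7 K.
For an N-layer opaque stack, T_s⁴ = (N+1)T_e⁴, hence T_s = (2)^(1/4)×154.7 K = 184.0 K.

184 K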